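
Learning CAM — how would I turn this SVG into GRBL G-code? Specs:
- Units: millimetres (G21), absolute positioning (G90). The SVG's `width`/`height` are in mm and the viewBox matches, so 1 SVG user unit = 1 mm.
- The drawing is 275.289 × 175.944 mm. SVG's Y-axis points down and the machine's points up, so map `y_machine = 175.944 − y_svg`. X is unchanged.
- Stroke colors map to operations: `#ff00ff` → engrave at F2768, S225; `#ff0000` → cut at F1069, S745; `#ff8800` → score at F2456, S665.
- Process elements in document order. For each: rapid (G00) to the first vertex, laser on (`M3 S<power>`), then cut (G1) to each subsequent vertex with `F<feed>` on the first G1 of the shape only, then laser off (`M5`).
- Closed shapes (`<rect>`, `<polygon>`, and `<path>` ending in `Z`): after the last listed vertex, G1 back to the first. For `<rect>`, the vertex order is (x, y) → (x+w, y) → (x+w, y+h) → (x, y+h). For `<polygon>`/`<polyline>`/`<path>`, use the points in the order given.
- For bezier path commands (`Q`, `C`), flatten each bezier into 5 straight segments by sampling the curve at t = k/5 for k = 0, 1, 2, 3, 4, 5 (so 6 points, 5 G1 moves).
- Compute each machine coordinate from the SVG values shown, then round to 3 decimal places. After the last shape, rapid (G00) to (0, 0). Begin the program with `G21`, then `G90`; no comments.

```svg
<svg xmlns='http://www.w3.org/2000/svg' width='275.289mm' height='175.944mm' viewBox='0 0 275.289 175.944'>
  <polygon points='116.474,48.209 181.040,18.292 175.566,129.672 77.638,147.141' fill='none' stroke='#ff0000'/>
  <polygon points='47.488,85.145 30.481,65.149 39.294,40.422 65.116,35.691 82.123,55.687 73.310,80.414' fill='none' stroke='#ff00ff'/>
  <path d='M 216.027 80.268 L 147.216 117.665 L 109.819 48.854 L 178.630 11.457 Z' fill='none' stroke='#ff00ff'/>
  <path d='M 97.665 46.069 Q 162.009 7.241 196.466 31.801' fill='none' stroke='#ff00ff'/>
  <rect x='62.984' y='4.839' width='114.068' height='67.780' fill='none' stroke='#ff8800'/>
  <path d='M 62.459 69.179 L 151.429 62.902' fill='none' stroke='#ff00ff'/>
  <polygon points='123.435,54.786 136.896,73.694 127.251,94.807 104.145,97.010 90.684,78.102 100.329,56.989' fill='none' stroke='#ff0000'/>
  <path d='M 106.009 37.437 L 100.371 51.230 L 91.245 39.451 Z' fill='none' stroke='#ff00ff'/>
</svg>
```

Since the viewBox matches the mm dimensions, user units are millimetres directly. The only transform is the Y-flip y_m = 175.944 − y_svg.

Shape 1 is a closed polygon drawn with `<polygon>`. Its stroke #ff0000 means cut at S745, F1069. After flipping Y the toolpath is (116.474,127.735) → (181.040,157.652) → (175.566,46.272) → (77.638,28.803) → (116.474,127.735), returning to the start.

Shape 2 is a regular polygon drawn with `<polygon>`. Its stroke #ff00ff means engrave at S225, F2768. After flipping Y the toolpath is (47.488,90.799) → (30.481,110.795) → (39.294,135.522) → (65.116,140.253) → (82.123,120.257) → (73.310,95.530) → (47.488,90.799), returning to the start.

Shape 3 is a regular polygon drawn with `<path>`. Its stroke #ff00ff means engrave at S225, F2768. After flipping Y the toolpath is (216.027,95.676) → (147.216,58.279) → (109.819,127.090) → (178.630,164.487) → (216.027,95.676), returning to the start.

Shape 4 is a quadratic bezier drawn with `<path>`. Its stroke #ff00ff means engrave at S225, F2768. After flipping Y the toolpath is (97.665,129.875) → (122.207,142.871) → (144.358,150.795) → (164.118,153.649) → (181.488,151.431) → (196.466,144.143).

Shape 5 is a rectangle drawn with `<rect>`. Its stroke #ff8800 means score at S665, F2456. After flipping Y the toolpath is (62.984,171.105) → (177.052,171.105) → (177.052,103.325) → (62.984,103.325) → (62.984,171.105), returning to the start.

Shape 6 is a line segment drawn with `<path>`. Its stroke #ff00ff means engrave at S225, F2768. After flipping Y the toolpath is (62.459,106.765) → (151.429,113.042).

Shape 7 is a regular polygon drawn with `<polygon>`. Its stroke #ff0000 means cut at S745, F1069. After flipping Y the toolpath is (123.435,121.158) → (136.896,102.250) → (127.251,81.137) → (104.145,78.934) → (90.684,97.842) → (100.329,118.955) → (123.435,121.158), returning to the start.

Shape 8 is a regular polygon drawn with `<path>`. Its stroke #ff00ff means engrave at S225, F2768. After flipping Y the toolpath is (106.009,138.507) → (100.371,124.714) → (91.245,136.493) → (106.009,138.507), returning to the start.

G21
G90
G00 X116.474 Y127.735
M3 S745
G1 X181.040 Y157.652 F1069
G1 X175.566 Y46.272
G1 X77.638 Y28.803
G1 X116.474 Y127.735
M5
G00 X47.488 Y90.799
M3 S225
G1 X30.481 Y110.795 F2768
G1 X39.294 Y135.522
G1 X65.116 Y140.253
G1 X82.123 Y120.257
G1 X73.310 Y95.530
G1 X47.488 Y90.799
M5
G00 X216.027 Y95.676
M3 S225
G1 X147.216 Y58.279 F2768
G1 X109.819 Y127.090
G1 X178.630 Y164.487
G1 X216.027 Y95.676
M5
G00 X97.665 Y129.875
M3 S225
G1 X122.207 Y142.871 F2768
G1 X144.358 Y150.795
G1 X164.118 Y153.649
G1 X181.488 Y151.431
G1 X196.466 Y144.143
M5
G00 X62.984 Y171.105
M3 S665
G1 X177.052 Y171.105 F2456
G1 X177.052 Y103.325
G1 X62.984 Y103.325
G1 X62.984 Y171.105
M5
G00 X62.459 Y106.765
M3 S225
G1 X151.429 Y113.042 F2768
M5
G00 X123.435 Y121.158
M3 S745
G1 X136.896 Y102.250 F1069
G1 X127.251 Y81.137
G1 X104.145 Y78.934
G1 X90.684 Y97.842
G1 X100.329 Y118.955
G1 X123.435 Y121.158
M5
G00 X106.009 Y138.507
M3 S225
G1 X100.371 Y124.714 F2768
G1 X91.245 Y136.493
G1 X106.009 Y138.507
M5
G00 X0.000 Y0.000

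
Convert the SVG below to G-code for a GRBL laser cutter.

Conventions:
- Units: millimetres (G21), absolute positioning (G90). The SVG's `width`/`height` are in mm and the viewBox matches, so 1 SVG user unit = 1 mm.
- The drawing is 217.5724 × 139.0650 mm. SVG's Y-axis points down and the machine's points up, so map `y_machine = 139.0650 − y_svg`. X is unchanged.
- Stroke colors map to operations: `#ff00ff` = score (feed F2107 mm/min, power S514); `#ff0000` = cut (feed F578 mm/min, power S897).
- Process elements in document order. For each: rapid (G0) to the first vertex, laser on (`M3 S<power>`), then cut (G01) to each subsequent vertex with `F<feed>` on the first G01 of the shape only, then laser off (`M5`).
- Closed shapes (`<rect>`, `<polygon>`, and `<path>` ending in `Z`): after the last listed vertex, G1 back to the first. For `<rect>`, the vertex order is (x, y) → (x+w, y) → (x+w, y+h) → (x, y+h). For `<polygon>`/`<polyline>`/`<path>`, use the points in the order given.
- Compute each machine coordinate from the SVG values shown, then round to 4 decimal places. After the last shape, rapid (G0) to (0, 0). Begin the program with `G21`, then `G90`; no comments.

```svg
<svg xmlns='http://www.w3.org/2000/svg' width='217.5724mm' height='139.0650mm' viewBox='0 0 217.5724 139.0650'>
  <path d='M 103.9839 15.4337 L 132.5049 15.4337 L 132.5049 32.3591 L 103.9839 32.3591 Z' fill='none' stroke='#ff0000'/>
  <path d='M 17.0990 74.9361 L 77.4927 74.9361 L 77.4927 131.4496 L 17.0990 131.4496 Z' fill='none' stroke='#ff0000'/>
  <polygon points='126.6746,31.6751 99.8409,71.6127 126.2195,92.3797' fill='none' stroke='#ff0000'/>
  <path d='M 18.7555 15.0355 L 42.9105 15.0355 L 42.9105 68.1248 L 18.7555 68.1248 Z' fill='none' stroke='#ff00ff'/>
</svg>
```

1 u = 1 mm; y_m = 139.0650 − y.

[1] `<path>` rectangle, #ff0000→cut S897 F578: (103.9839,123.6313) → (132.5049,123.6313) → (132.5049,106.7059) → (103.9839,106.7059) → (103.9839,123.6313) (closed)

[2] `<path>` rectangle, #ff0000→cut S897 F578: (17.0990,64.1289) → (77.4927,64.1289) → (77.4927,7.6154) → (17.0990,7.6154) → (17.0990,64.1289) (closed)

[3] `<polygon>` closed polygon, #ff0000→cut S897 F578: (126.6746,107.3899) → (99.8409,67.4523) → (126.2195,46.6853) → (126.6746,107.3899) (closed)

[4] `<path>` rectangle, #ff00ff→score S514 F2107: (18.7555,124.0295) → (42.9105,124.0295) → (42.9105,70.9402) → (18.7555,70.9402) → (18.7555,124.0295) (closed)

G21
G90
G0 X103.9839 Y123.6313
M3 S897
G01 X132.5049 Y123.6313 F578
G01 X132.5049 Y106.7059
G01 X103.9839 Y106.7059
G01 X103.9839 Y123.6313
M5
G0 X17.0990 Y64.1289
M3 S897
G01 X77.4927 Y64.1289 F578
G01 X77.4927 Y7.6154
G01 X17.0990 Y7.6154
G01 X17.0990 Y64.1289
M5
G0 X126.6746 Y107.3899
M3 S897
G01 X99.8409 Y67.4523 F578
G01 X126.2195 Y46.6853
G01 X126.6746 Y107.3899
M5
G0 X18.7555 Y124.0295
M3 S514
G01 X42.9105 Y124.0295 F2107
G01 X42.9105 Y70.9402
G01 X18.7555 Y70.9402
G01 X18.7555 Y124.0295
M5
G0 X0.0000 Y0.0000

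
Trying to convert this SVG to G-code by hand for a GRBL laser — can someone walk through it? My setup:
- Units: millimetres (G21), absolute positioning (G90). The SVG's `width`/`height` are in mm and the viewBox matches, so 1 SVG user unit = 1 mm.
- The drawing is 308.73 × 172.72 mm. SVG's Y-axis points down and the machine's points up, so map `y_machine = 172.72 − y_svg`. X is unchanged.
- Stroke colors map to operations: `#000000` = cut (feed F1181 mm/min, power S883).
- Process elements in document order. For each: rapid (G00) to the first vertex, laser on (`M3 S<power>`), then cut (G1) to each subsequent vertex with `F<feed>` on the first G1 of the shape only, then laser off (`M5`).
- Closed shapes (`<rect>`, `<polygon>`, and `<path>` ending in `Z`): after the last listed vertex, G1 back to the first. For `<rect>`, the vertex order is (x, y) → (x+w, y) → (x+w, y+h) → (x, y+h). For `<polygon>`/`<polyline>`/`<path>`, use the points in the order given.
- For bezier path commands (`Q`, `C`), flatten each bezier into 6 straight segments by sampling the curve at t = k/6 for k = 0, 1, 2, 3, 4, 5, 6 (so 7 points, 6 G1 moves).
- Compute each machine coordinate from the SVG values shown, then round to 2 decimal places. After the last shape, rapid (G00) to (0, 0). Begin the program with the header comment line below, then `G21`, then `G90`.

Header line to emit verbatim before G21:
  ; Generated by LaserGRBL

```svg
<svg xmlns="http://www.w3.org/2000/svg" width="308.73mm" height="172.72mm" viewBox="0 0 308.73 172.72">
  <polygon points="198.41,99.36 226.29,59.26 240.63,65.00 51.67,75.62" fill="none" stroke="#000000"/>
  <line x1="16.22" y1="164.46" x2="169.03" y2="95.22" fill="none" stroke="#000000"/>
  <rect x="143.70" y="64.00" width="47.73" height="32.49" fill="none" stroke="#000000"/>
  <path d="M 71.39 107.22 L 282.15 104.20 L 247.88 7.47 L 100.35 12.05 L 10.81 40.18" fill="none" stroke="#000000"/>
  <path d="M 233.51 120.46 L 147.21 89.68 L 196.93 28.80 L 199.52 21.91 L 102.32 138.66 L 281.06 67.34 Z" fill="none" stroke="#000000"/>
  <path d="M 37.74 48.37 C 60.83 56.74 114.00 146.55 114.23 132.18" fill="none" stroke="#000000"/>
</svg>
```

; Generated by LaserGRBL
G21
G90
G00 X198.41 Y73.36
M3 S883
G1 X226.29 Y113.46 F1181
G1 X240.63 Y107.72
G1 X51.67 Y97.10
G1 X198.41 Y73.36
M5
G00 X16.22 Y8.26
M3 S883
G1 X169.03 Y77.50 F1181
M5
G00 X143.70 Y108.72
M3 S883
G1 X191.43 Y108.72 F1181
G1 X191.43 Y76.23
G1 X143.70 Y76.23
G1 X143.70 Y108.72
M5
G00 X71.39 Y65.50
M3 S883
G1 X282.15 Y68.52 F1181
G1 X247.88 Y165.25
G1 X100.35 Y160.67
G1 X10.81 Y132.54
M5
G00 X233.51 Y52.26
M3 S883
G1 X147.21 Y83.04 F1181
G1 X196.93 Y143.92
G1 X199.52 Y150.81
G1 X102.32 Y34.06
G1 X281.06 Y105.38
G1 X233.51 Y52.26
M5
G00 X37.74 Y124.35
M3 S883
G1 X51.41 Y114.24 F1181
G1 X67.78 Y95.71
G1 X84.56 Y73.92
G1 X99.43 Y54.02
G1 X110.09 Y41.18
G1 X114.23 Y40.54
M5
G00 X0.00 Y0.00

viewBox `0 0 308.73 172.72` with mm width/height → 1 unit = 1 mm. Flip: y_m = 172.72 − y_svg.

**Shape 1** — `<polygon>` closed polygon, stroke `#000000` → cut (S883, F1181). Machine vertices: (198.41,73.36) → (226.29,113.46) → (240.63,107.72) → (51.67,97.10) → (198.41,73.36). Closed: final G1 returns to the first vertex.

**Shape 2** — `<line>` line segment, stroke `#000000` → cut (S883, F1181). Machine vertices: (16.22,8.26) → (169.03,77.50). Open path.

**Shape 3** — `<rect>` rectangle, stroke `#000000` → cut (S883, F1181). Machine vertices: (143.70,108.72) → (191.43,108.72) → (191.43,76.23) → (143.70,76.23) → (143.70,108.72). Closed: final G1 returns to the first vertex.

**Shape 4** — `<path>` open polyline, stroke `#000000` → cut (S883, F1181). Machine vertices: (71.39,65.50) → (282.15,68.52) → (247.88,165.25) → (100.35,160.67) → (10.81,132.54). Open path.

**Shape 5** — `<path>` closed polygon, stroke `#000000` → cut (S883, F1181). Machine vertices: (233.51,52.26) → (147.21,83.04) → (196.93,143.92) → (199.52,150.81) → (102.32,34.06) → (281.06,105.38) → (233.51,52.26). Closed: final G1 returns to the first vertex.

**Shape 6** — `<path>` cubic bezier, stroke `#000000` → cut (S883, F1181). Control points (SVG): P0=(37.74,48.37), P1=(60.83,56.74), P2=(114.00,146.55), P3=(114.23,132.18); sampled at t=k/6. Machine vertices: (37.74,124.35) → (51.41,114.24) → (67.78,95.71) → (84.56,73.92) → (99.43,54.02) → (110.09,41.18) → (114.23,40.54). Open path.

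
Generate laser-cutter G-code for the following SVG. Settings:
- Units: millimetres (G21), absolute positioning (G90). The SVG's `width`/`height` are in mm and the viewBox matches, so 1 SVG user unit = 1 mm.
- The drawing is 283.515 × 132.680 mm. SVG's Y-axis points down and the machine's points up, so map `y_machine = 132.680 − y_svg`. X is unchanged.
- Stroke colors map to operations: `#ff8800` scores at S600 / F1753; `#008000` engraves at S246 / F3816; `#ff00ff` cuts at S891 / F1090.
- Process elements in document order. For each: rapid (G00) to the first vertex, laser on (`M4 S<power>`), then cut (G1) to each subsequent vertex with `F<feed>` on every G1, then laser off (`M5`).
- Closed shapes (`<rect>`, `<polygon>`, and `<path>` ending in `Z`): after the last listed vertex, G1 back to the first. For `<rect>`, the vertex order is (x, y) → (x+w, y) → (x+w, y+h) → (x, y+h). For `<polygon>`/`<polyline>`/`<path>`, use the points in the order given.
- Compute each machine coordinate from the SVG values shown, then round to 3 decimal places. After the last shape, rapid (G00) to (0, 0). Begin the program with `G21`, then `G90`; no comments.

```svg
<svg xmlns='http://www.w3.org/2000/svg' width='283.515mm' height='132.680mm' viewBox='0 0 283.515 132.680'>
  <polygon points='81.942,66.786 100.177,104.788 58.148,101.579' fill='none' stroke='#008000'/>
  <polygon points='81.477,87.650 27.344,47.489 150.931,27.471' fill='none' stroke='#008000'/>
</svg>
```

1 u = 1 mm; y_m = 132.680 − y.

[1] `<polygon>` regular polygon, #008000→engrave S246 F3816: (81.942,65.894) → (100.177,27.892) → (58.148,31.101) → (81.942,65.894) (closed)

[2] `<polygon>` closed polygon, #008000→engrave S246 F3816: (81.477,45.030) → (27.344,85.191) → (150.931,105.209) → (81.477,45.030) (closed)

G21
G90
G00 X81.942 Y65.894
M4 S246
G1 X100.177 Y27.892 F3816
G1 X58.148 Y31.101 F3816
G1 X81.942 Y65.894 F3816
M5
G00 X81.477 Y45.030
M4 S246
G1 X27.344 Y85.191 F3816
G1 X150.931 Y105.209 F3816
G1 X81.477 Y45.030 F3816
M5
G00 X0.000 Y0.000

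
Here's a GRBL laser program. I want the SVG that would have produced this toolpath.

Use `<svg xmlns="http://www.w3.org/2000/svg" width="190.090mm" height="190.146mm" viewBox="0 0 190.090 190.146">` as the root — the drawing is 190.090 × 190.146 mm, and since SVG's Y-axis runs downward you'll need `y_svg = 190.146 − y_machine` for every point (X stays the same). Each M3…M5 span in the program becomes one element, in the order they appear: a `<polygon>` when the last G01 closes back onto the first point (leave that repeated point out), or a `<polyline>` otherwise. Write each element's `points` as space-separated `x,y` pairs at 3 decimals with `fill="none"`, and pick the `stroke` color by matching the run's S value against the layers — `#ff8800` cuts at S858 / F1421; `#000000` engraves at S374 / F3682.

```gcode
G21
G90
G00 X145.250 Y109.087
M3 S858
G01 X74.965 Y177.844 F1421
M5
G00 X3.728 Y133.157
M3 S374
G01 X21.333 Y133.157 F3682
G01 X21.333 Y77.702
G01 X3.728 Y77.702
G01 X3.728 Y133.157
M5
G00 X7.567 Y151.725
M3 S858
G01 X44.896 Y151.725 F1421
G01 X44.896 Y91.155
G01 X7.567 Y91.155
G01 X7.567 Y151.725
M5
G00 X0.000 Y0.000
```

<svg xmlns="http://www.w3.org/2000/svg" width="190.090mm" height="190.146mm" viewBox="0 0 190.090 190.146">
  <polyline points="145.250,81.059 74.965,12.302" fill="none" stroke="#ff8800"/>
  <polygon points="3.728,56.989 21.333,56.989 21.333,112.444 3.728,112.444" fill="none" stroke="#000000"/>
  <polygon points="7.567,38.421 44.896,38.421 44.896,98.991 7.567,98.991" fill="none" stroke="#ff8800"/>
</svg>

y_svg = 190.146 − y_m.

[1] S858→`#ff8800` (cut); open run; points: 145.250,81.059 74.965,12.302

[2] S374→`#000000` (engrave); closed run; points: 3.728,56.989 21.333,56.989 21.333,112.444 3.728,112.444

[3] S858→`#ff8800` (cut); closed run; points: 7.567,38.421 44.896,38.421 44.896,98.991 7.567,98.991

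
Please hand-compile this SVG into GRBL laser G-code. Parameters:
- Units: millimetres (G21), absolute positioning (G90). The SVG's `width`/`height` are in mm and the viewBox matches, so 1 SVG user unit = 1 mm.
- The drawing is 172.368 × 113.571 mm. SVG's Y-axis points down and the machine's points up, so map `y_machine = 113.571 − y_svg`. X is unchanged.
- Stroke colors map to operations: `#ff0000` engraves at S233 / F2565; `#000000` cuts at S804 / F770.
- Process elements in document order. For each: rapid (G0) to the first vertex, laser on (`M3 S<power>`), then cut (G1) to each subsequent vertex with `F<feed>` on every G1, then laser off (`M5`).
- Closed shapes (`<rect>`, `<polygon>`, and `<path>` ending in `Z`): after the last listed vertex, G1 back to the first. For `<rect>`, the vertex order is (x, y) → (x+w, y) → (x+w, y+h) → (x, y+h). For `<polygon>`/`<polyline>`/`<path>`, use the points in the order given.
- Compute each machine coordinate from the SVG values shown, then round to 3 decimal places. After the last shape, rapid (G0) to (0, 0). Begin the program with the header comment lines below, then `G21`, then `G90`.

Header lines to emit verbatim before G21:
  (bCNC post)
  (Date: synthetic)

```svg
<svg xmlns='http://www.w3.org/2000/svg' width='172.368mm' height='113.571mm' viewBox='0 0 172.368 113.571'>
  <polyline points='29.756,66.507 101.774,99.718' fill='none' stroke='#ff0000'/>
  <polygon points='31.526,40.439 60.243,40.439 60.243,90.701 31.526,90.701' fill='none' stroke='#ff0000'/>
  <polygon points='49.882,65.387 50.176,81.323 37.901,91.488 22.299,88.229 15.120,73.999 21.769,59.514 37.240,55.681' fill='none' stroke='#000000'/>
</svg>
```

(bCNC post)
(Date: synthetic)
G21
G90
G0 X29.756 Y47.064
M3 S233
G1 X101.774 Y13.853 F2565
M5
G0 X31.526 Y73.132
M3 S233
G1 X60.243 Y73.132 F2565
G1 X60.243 Y22.870 F2565
G1 X31.526 Y22.870 F2565
G1 X31.526 Y73.132 F2565
M5
G0 X49.882 Y48.184
M3 S804
G1 X50.176 Y32.248 F770
G1 X37.901 Y22.083 F770
G1 X22.299 Y25.342 F770
G1 X15.120 Y39.572 F770
G1 X21.769 Y54.057 F770
G1 X37.240 Y57.890 F770
G1 X49.882 Y48.184 F770
M5
G0 X0.000 Y0.000

viewBox `0 0 172.368 113.571` with mm width/height → 1 unit = 1 mm. Flip: y_m = 113.571 − y_svg.

**Shape 1** — `<polyline>` line segment, stroke `#ff0000` → engrave (S233, F2565). Machine vertices: (29.756,47.064) → (101.774,13.853). Open path.

**Shape 2** — `<polygon>` rectangle, stroke `#ff0000` → engrave (S233, F2565). Machine vertices: (31.526,73.132) → (60.243,73.132) → (60.243,22.870) → (31.526,22.870) → (31.526,73.132). Closed: final G1 returns to the first vertex.

**Shape 3** — `<polygon>` regular polygon, stroke `#000000` → cut (S804, F770). Machine vertices: (49.882,48.184) → (50.176,32.248) → (37.901,22.083) → (22.299,25.342) → (15.120,39.572) → (21.769,54.057) → (37.240,57.890) → (49.882,48.184). Closed: final G1 returns to the first vertex.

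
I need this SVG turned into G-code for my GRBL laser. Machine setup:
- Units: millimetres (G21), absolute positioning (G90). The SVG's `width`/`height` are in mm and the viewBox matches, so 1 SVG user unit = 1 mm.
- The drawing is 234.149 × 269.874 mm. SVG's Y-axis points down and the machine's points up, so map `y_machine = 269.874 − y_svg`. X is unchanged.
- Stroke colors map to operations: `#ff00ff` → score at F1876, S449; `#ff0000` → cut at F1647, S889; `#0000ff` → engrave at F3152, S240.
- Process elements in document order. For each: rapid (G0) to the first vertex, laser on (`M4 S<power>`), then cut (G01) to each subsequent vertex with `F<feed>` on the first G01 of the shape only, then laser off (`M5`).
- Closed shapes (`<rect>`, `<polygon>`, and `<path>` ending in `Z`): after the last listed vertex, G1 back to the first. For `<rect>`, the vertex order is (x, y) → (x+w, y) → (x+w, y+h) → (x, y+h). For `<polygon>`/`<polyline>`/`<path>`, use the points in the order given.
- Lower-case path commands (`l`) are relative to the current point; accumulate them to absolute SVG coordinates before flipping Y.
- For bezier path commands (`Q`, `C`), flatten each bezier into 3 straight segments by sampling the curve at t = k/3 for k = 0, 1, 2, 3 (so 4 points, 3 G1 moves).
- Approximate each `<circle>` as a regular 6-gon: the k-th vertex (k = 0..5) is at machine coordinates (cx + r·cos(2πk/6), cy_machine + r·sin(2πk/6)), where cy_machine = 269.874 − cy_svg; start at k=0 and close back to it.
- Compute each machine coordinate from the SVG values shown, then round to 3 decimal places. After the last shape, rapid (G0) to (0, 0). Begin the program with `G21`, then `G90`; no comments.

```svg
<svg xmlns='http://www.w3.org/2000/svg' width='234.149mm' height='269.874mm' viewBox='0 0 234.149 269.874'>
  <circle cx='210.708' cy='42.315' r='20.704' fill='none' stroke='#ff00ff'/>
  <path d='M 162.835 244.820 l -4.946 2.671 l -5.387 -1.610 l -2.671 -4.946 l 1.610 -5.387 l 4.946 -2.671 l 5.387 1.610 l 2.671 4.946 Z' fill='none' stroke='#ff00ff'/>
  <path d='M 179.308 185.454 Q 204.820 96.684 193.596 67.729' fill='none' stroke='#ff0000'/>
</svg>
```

G21
G90
G0 X231.412 Y227.559
M4 S449
G01 X221.060 Y245.489 F1876
G01 X200.356 Y245.489
G01 X190.004 Y227.559
G01 X200.356 Y209.629
G01 X221.060 Y209.629
G01 X231.412 Y227.559
M5
G0 X162.835 Y25.054
M4 S449
G01 X157.889 Y22.383 F1876
G01 X152.502 Y23.993
G01 X149.831 Y28.939
G01 X151.441 Y34.326
G01 X156.387 Y36.997
G01 X161.774 Y35.387
G01 X164.445 Y30.441
G01 X162.835 Y25.054
M5
G0 X179.308 Y84.420
M4 S889
G01 X192.234 Y136.954 F1647
G01 X196.997 Y176.196
G01 X193.596 Y202.145
M5
G0 X0.000 Y0.000

Since the viewBox matches the mm dimensions, user units are millimetres directly. The only transform is the Y-flip y_m = 269.874 − y_svg.

Shape 1 is a circle drawn with `<circle>`. Its stroke #ff00ff means score at S449, F1876. After flipping Y the toolpath is (231.412,227.559) → (221.060,245.489) → (200.356,245.489) → (190.004,227.559) → (200.356,209.629) → (221.060,209.629) → (231.412,227.559), returning to the start.

Shape 2 is a regular polygon drawn with `<path>`. Its stroke #ff00ff means score at S449, F1876. After flipping Y the toolpath is (162.835,25.054) → (157.889,22.383) → (152.502,23.993) → (149.831,28.939) → (151.441,34.326) → (156.387,36.997) → (161.774,35.387) → (164.445,30.441) → (162.835,25.054), returning to the start.

Shape 3 is a quadratic bezier drawn with `<path>`. Its stroke #ff0000 means cut at S889, F1647. After flipping Y the toolpath is (179.308,84.420) → (192.234,136.954) → (196.997,176.196) → (193.596,202.145).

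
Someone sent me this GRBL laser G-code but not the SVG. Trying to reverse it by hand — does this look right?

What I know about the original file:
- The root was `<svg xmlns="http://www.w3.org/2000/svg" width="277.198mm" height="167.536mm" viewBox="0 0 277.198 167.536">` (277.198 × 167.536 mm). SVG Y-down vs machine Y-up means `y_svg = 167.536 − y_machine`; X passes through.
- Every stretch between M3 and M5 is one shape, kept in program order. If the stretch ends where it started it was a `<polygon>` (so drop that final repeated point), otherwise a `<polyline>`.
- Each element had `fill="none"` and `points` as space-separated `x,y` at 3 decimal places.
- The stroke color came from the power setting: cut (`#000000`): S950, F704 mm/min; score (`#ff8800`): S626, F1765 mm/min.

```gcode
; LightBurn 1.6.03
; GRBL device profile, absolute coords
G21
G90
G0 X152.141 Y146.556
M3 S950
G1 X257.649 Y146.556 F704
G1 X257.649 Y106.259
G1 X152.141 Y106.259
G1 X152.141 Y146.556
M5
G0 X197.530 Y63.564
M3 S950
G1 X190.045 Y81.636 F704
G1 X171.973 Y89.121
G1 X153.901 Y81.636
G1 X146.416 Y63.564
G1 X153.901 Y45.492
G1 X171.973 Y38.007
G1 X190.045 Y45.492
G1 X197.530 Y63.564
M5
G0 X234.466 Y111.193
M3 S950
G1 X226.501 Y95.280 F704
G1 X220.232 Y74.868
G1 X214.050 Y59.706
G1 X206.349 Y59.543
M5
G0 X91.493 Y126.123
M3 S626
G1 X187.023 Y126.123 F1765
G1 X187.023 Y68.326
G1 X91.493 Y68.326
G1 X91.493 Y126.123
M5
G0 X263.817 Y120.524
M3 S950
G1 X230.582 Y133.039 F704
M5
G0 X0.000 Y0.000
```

y_svg = 167.536 − y_m.

[1] S950→`#000000` (cut); closed run; points: 152.141,20.980 257.649,20.980 257.649,61.277 152.141,61.277

[2] S950→`#000000` (cut); closed run; points: 197.530,103.972 190.045,85.900 171.973,78.415 153.901,85.900 146.416,103.972 153.901,122.044 171.973,129.529 190.045,122.044

[3] S950→`#000000` (cut); open run; points: 234.466,56.343 226.501,72.256 220.232,92.668 214.050,107.830 206.349,107.993

[4] S626→`#ff8800` (score); closed run; points: 91.493,41.413 187.023,41.413 187.023,99.210 91.493,99.210

[5] S950→`#000000` (cut); open run; points: 263.817,47.012 230.582,34.497

<svg xmlns="http://www.w3.org/2000/svg" width="277.198mm" height="167.536mm" viewBox="0 0 277.198 167.536">
  <polygon points="152.141,20.980 257.649,20.980 257.649,61.277 152.141,61.277" fill="none" stroke="#000000"/>
  <polygon points="197.530,103.972 190.045,85.900 171.973,78.415 153.901,85.900 146.416,103.972 153.901,122.044 171.973,129.529 190.045,122.044" fill="none" stroke="#000000"/>
  <polyline points="234.466,56.343 226.501,72.256 220.232,92.668 214.050,107.830 206.349,107.993" fill="none" stroke="#000000"/>
  <polygon points="91.493,41.413 187.023,41.413 187.023,99.210 91.493,99.210" fill="none" stroke="#ff8800"/>
  <polyline points="263.817,47.012 230.582,34.497" fill="none" stroke="#000000"/>
</svg>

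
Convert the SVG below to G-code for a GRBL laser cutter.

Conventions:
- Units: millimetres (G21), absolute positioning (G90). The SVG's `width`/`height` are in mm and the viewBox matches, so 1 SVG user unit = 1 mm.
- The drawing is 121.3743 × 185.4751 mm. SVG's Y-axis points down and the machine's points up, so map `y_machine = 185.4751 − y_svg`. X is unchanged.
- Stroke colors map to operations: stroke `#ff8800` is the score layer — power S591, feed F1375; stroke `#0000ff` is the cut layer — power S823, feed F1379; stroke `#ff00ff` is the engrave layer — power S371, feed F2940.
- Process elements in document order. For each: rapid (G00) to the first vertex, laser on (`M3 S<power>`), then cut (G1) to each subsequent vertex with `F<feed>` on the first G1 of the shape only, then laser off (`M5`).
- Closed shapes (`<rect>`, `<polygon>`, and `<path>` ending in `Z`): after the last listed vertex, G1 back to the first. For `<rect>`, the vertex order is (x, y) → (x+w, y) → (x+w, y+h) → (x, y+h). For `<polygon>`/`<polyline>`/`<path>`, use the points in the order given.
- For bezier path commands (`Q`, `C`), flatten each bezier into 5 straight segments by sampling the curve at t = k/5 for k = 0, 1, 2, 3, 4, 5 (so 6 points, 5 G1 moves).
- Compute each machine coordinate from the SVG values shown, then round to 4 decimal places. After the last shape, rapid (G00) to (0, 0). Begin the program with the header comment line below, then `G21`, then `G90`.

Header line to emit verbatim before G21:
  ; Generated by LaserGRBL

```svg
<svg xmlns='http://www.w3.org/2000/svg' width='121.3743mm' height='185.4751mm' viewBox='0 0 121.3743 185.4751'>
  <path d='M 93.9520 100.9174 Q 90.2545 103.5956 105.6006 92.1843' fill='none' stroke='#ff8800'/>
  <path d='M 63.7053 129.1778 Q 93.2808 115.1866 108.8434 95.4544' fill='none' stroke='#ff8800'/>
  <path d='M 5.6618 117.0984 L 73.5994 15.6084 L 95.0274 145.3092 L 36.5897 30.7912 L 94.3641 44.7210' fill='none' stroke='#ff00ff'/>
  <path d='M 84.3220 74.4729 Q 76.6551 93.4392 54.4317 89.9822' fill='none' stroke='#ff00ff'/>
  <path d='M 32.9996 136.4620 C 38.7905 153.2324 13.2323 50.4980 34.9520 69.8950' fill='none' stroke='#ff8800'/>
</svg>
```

; Generated by LaserGRBL
G21
G90
G00 X93.9520 Y84.5577
M3 S591
G1 X93.2347 Y84.0500 F1375
G1 X94.0410 Y84.6695
G1 X96.3707 Y86.4161
G1 X100.2239 Y89.2899
G1 X105.6006 Y93.2908
M5
G00 X63.7053 Y56.2973
M3 S591
G1 X74.9750 Y62.1234 F1375
G1 X85.1236 Y68.4088
G1 X94.1513 Y75.1535
G1 X102.0578 Y82.3575
G1 X108.8434 Y90.0207
M5
G00 X5.6618 Y68.3767
M3 S371
G1 X73.5994 Y169.8667 F2940
G1 X95.0274 Y40.1659
G1 X36.5897 Y154.6839
G1 X94.3641 Y140.7541
M5
G00 X84.3220 Y111.0022
M3 S371
G1 X80.6730 Y104.3126 F2940
G1 X75.8594 Y99.4169
G1 X69.8814 Y96.3150
G1 X62.7388 Y95.0070
G1 X54.4317 Y95.4929
M5
G00 X32.9996 Y49.0131
M3 S591
G1 X33.3413 Y51.3583 F1375
G1 X29.9332 Y70.7862
G1 X26.5496 Y95.6981
G1 X26.9645 Y114.4956
G1 X34.9520 Y115.5801
M5
G00 X0.0000 Y0.0000

1 u = 1 mm; y_m = 185.4751 − y.

[1] `<path>` quadratic bezier, #ff8800→score S591 F1375: (93.9520,84.5577) → (93.2347,84.0500) → (94.0410,84.6695) → (96.3707,86.4161) → (100.2239,89.2899) → (105.6006,93.2908)

[2] `<path>` quadratic bezier, #ff8800→score S591 F1375: (63.7053,56.2973) → (74.9750,62.1234) → (85.1236,68.4088) → (94.1513,75.1535) → (102.0578,82.3575) → (108.8434,90.0207)

[3] `<path>` open polyline, #ff00ff→engrave S371 F2940: (5.6618,68.3767) → (73.5994,169.8667) → (95.0274,40.1659) → (36.5897,154.6839) → (94.3641,140.7541)

[4] `<path>` quadratic bezier, #ff00ff→engrave S371 F2940: (84.3220,111.0022) → (80.6730,104.3126) → (75.8594,99.4169) → (69.8814,96.3150) → (62.7388,95.0070) → (54.4317,95.4929)

[5] `<path>` cubic bezier, #ff8800→score S591 F1375: (32.9996,49.0131) → (33.3413,51.3583) → (29.9332,70.7862) → (26.5496,95.6981) → (26.9645,114.4956) → (34.9520,115.5801)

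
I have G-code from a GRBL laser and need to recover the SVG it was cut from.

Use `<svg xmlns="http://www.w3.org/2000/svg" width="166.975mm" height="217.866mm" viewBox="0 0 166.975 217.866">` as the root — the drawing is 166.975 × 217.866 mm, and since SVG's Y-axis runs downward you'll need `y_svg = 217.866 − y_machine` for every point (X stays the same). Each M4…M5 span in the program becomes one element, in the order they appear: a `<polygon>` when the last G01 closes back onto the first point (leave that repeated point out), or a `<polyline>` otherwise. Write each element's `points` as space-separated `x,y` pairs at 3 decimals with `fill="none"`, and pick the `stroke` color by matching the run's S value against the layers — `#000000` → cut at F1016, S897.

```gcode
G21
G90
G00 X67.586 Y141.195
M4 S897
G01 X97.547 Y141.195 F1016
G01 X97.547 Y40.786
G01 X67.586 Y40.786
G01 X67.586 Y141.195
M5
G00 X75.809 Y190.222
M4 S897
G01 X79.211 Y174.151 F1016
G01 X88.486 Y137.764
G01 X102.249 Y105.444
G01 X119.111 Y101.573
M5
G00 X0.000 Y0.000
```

<svg xmlns="http://www.w3.org/2000/svg" width="166.975mm" height="217.866mm" viewBox="0 0 166.975 217.866">
  <polygon points="67.586,76.671 97.547,76.671 97.547,177.080 67.586,177.080" fill="none" stroke="#000000"/>
  <polyline points="75.809,27.644 79.211,43.715 88.486,80.102 102.249,112.422 119.111,116.293" fill="none" stroke="#000000"/>
</svg>

Machine Y-up, SVG Y-down with viewBox height 217.866, so y_svg = 217.866 − y_machine; X carries over. Every run uses S897, so all elements get stroke `#000000` (cut).

Run 1: The run returns to its start, so emit a `<polygon>` with points (Y-flipped): 67.586,76.671 97.547,76.671 97.547,177.080 67.586,177.080.

Run 2: The run is open, so emit a `<polyline>` with points (Y-flipped): 75.809,27.644 79.211,43.715 88.486,80.102 102.249,112.422 119.111,116.293.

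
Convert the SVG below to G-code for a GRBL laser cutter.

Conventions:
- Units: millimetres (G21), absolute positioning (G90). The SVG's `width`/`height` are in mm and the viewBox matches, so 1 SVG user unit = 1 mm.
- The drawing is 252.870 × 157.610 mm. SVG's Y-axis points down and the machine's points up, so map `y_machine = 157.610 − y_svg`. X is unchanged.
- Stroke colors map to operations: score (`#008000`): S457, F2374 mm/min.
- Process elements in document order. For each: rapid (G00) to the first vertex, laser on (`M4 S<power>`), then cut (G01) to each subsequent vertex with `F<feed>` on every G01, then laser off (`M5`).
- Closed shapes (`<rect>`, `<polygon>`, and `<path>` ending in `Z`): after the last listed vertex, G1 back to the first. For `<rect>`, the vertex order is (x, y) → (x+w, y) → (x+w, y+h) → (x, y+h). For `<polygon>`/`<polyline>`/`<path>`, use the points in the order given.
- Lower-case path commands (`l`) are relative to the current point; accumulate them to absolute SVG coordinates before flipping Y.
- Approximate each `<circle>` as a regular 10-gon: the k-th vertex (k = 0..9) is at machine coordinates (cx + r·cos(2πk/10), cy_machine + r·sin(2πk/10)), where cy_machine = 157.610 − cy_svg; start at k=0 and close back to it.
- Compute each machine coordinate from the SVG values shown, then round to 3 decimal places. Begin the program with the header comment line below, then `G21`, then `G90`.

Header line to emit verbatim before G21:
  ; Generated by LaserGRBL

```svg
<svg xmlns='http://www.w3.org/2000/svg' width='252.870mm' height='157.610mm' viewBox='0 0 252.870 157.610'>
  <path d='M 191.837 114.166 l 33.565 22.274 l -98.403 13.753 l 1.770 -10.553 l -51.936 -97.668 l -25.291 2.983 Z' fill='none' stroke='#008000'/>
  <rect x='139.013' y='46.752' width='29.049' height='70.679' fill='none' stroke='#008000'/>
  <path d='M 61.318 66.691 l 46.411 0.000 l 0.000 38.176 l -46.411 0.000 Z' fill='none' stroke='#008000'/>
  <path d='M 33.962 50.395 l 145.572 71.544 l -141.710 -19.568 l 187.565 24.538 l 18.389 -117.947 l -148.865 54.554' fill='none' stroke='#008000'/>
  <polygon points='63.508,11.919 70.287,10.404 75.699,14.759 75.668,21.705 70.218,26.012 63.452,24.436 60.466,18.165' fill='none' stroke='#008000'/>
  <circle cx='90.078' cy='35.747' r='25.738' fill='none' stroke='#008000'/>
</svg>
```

; Generated by LaserGRBL
G21
G90
G00 X191.837 Y43.444
M4 S457
G01 X225.402 Y21.170 F2374
G01 X126.999 Y7.417 F2374
G01 X128.769 Y17.970 F2374
G01 X76.833 Y115.638 F2374
G01 X51.542 Y112.655 F2374
G01 X191.837 Y43.444 F2374
M5
G00 X139.013 Y110.858
M4 S457
G01 X168.062 Y110.858 F2374
G01 X168.062 Y40.179 F2374
G01 X139.013 Y40.179 F2374
G01 X139.013 Y110.858 F2374
M5
G00 X61.318 Y90.919
M4 S457
G01 X107.729 Y90.919 F2374
G01 X107.729 Y52.743 F2374
G01 X61.318 Y52.743 F2374
G01 X61.318 Y90.919 F2374
M5
G00 X33.962 Y107.215
M4 S457
G01 X179.534 Y35.671 F2374
G01 X37.824 Y55.239 F2374
G01 X225.389 Y30.701 F2374
G01 X243.778 Y148.648 F2374
G01 X94.913 Y94.094 F2374
M5
G00 X63.508 Y145.691
M4 S457
G01 X70.287 Y147.206 F2374
G01 X75.699 Y142.851 F2374
G01 X75.668 Y135.905 F2374
G01 X70.218 Y131.598 F2374
G01 X63.452 Y133.174 F2374
G01 X60.466 Y139.445 F2374
G01 X63.508 Y145.691 F2374
M5
G00 X115.816 Y121.863
M4 S457
G01 X110.900 Y136.991 F2374
G01 X98.031 Y146.341 F2374
G01 X82.125 Y146.341 F2374
G01 X69.256 Y136.991 F2374
G01 X64.340 Y121.863 F2374
G01 X69.256 Y106.735 F2374
G01 X82.125 Y97.385 F2374
G01 X98.031 Y97.385 F2374
G01 X110.900 Y106.735 F2374
G01 X115.816 Y121.863 F2374
M5

Since the viewBox matches the mm dimensions, user units are millimetres directly. The only transform is the Y-flip y_m = 157.610 − y_svg.

Shape 1 is a closed polygon drawn with `<path>`. Its stroke #008000 means score at S457, F2374. After flipping Y the toolpath is (191.837,43.444) → (225.402,21.170) → (126.999,7.417) → (128.769,17.970) → (76.833,115.638) → (51.542,112.655) → (191.837,43.444), returning to the start.

Shape 2 is a rectangle drawn with `<rect>`. Its stroke #008000 means score at S457, F2374. After flipping Y the toolpath is (139.013,110.858) → (168.062,110.858) → (168.062,40.179) → (139.013,40.179) → (139.013,110.858), returning to the start.

Shape 3 is a rectangle drawn with `<path>`. Its stroke #008000 means score at S457, F2374. After flipping Y the toolpath is (61.318,90.919) → (107.729,90.919) → (107.729,52.743) → (61.318,52.743) → (61.318,90.919), returning to the start.

Shape 4 is a open polyline drawn with `<path>`. Its stroke #008000 means score at S457, F2374. After flipping Y the toolpath is (33.962,107.215) → (179.534,35.671) → (37.824,55.239) → (225.389,30.701) → (243.778,148.648) → (94.913,94.094).

Shape 5 is a regular polygon drawn with `<polygon>`. Its stroke #008000 means score at S457, F2374. After flipping Y the toolpath is (63.508,145.691) → (70.287,147.206) → (75.699,142.851) → (75.668,135.905) → (70.218,131.598) → (63.452,133.174) → (60.466,139.445) → (63.508,145.691), returning to the start.

Shape 6 is a circle drawn with `<circle>`. Its stroke #008000 means score at S457, F2374. After flipping Y the toolpath is (115.816,121.863) → (110.900,136.991) → (98.031,146.341) → (82.125,146.341) → (69.256,136.991) → (64.340,121.863) → (69.256,106.735) → (82.125,97.385) → (98.031,97.385) → (110.900,106.735) → (115.816,121.863), returning to the start.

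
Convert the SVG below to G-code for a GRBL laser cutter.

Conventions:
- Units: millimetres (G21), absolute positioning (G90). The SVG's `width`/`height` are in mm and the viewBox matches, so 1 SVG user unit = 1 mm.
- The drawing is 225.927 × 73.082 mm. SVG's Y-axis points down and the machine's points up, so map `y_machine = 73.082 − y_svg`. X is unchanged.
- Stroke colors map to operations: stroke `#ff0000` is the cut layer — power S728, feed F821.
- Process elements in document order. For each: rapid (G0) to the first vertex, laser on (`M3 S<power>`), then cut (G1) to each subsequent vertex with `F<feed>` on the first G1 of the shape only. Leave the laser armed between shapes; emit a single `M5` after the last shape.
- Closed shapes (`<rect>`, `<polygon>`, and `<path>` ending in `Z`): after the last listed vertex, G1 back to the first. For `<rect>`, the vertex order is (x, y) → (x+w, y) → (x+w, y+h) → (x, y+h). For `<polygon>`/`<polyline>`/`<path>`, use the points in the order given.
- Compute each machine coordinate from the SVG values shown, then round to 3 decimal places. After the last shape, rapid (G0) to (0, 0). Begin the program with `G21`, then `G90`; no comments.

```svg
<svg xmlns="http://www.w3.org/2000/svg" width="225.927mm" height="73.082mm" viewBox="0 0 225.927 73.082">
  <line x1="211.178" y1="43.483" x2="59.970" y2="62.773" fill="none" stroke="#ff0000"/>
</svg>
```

G21
G90
G0 X211.178 Y29.599
M3 S728
G1 X59.970 Y10.309 F821
M5
G0 X0.000 Y0.000

viewBox `0 0 225.927 73.082` with mm width/height → 1 unit = 1 mm. Flip: y_m = 73.082 − y_svg.

**Shape 1** — `<line>` line segment, stroke `#ff0000` → cut (S728, F821). Machine vertices: (211.178,29.599) → (59.970,10.309). Open path.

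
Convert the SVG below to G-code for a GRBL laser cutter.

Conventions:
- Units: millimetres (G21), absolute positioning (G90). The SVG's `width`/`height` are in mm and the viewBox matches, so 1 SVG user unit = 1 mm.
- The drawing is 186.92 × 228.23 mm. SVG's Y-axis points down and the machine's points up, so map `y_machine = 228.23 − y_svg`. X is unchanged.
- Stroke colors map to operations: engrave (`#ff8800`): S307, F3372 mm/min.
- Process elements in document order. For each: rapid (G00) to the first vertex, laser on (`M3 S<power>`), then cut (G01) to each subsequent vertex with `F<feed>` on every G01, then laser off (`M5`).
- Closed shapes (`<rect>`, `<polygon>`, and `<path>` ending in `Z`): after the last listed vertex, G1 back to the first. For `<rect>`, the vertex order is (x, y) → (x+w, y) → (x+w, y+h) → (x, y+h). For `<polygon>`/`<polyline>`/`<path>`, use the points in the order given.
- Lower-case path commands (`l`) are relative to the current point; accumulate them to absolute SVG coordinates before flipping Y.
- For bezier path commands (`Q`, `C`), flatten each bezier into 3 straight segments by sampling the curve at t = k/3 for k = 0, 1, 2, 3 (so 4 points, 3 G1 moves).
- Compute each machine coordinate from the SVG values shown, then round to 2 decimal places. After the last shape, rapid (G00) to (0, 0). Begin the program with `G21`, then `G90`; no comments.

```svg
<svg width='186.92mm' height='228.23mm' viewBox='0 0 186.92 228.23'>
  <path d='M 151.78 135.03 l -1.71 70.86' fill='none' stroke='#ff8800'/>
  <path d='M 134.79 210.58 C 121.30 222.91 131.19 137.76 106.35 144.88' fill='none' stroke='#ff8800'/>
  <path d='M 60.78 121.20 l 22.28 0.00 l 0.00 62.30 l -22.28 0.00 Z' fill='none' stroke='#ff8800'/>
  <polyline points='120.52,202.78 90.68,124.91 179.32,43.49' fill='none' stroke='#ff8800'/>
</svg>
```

G21
G90
G00 X151.78 Y93.20
M3 S307
G01 X150.07 Y22.34 F3372
M5
G00 X134.79 Y17.65
M3 S307
G01 X126.94 Y30.79 F3372
G01 X121.77 Y66.74 F3372
G01 X106.35 Y83.35 F3372
M5
G00 X60.78 Y107.03
M3 S307
G01 X83.06 Y107.03 F3372
G01 X83.06 Y44.73 F3372
G01 X60.78 Y44.73 F3372
G01 X60.78 Y107.03 F3372
M5
G00 X120.52 Y25.45
M3 S307
G01 X90.68 Y103.32 F3372
G01 X179.32 Y184.74 F3372
M5
G00 X0.00 Y0.00

Since the viewBox matches the mm dimensions, user units are millimetres directly. The only transform is the Y-flip y_m = 228.23 − y_svg.

Shape 1 is a line segment drawn with `<path>`. Its stroke #ff8800 means engrave at S307, F3372. After flipping Y the toolpath is (151.78,93.20) → (150.07,22.34).

Shape 2 is a cubic bezier drawn with `<path>`. Its stroke #ff8800 means engrave at S307, F3372. After flipping Y the toolpath is (134.79,17.65) → (126.94,30.79) → (121.77,66.74) → (106.35,83.35).

Shape 3 is a rectangle drawn with `<path>`. Its stroke #ff8800 means engrave at S307, F3372. After flipping Y the toolpath is (60.78,107.03) → (83.06,107.03) → (83.06,44.73) → (60.78,44.73) → (60.78,107.03), returning to the start.

Shape 4 is a open polyline drawn with `<polyline>`. Its stroke #ff8800 means engrave at S307, F3372. After flipping Y the toolpath is (120.52,25.45) → (90.68,103.32) → (179.32,184.74).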